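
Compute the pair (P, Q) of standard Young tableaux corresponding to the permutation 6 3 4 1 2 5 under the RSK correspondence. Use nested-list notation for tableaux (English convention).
Insert each entry of the permutation into P by Schensted row insertion, recording in Q the position of each new cell.

Insert 6: appended to row 1. P = [[6]].
Insert 3: 3 bumps 6 from row 1; 6 starts row 2. P = [[3], [6]].
Insert 4: appended to row 1. P = [[3, 4], [6]].
Insert 1: 1 bumps 3 from row 1; 3 bumps 6 from row 2; 6 starts row 3. P = [[1, 4], [3], [6]].
Insert 2: 2 bumps 4 from row 1; 4 appends to row 2. P = [[1, 2], [3, 4], [6]].
Insert 5: appended to row 1. P = [[1, 2, 5], [3, 4], [6]].

So P = [[1, 2, 5], [3, 4], [6]], Q = [[1, 3, 6], [2, 5], [4]].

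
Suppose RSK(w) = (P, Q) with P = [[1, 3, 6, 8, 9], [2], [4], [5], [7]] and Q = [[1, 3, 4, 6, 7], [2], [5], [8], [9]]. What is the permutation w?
Reverse the RSK construction: for i from n down to 1, find the cell of Q containing i, remove the entry at that cell from P, and reverse-bump it up through P; the value ejected from row 1 is w(i).

Step i=9: Q has 9 at row 5, column 1; remove 7 from row 5 of P and reverse-bump: 7 enters row 4 and ejects 5; 5 enters row 3 and ejects 4; 4 enters row 2 and ejects 2; 2 enters row 1 and ejects 1. So w(9) = 1. P is now [[2, 3, 6, 8, 9], [4], [5], [7]].
Step i=8: Q has 8 at row 4, column 1; remove 7 from row 4 of P and reverse-bump: 7 enters row 3 and ejects 5; 5 enters row 2 and ejects 4; 4 enters row 1 and ejects 3. So w(8) = 3. P is now [[2, 4, 6, 8, 9], [5], [7]].
Step i=7: Q has 7 at row 1, column 5; remove that cell from P, ejecting 9. So w(7) = 9. P is now [[2, 4, 6, 8], [5], [7]].
Step i=6: Q has 6 at row 1, column 4; remove that cell from P, ejecting 8. So w(6) = 8. P is now [[2, 4, 6], [5], [7]].
Step i=5: Q has 5 at row 3, column 1; remove 7 from row 3 of P and reverse-bump: 7 enters row 2 and ejects 5; 5 enters row 1 and ejects 4. So w(5) = 4. P is now [[2, 5, 6], [7]].
Step i=4: Q has 4 at row 1, column 3; remove that cell from P, ejecting 6. So w(4) = 6. P is now [[2, 5], [7]].
Step i=3: Q has 3 at row 1, column 2; remove that cell from P, ejecting 5. So w(3) = 5. P is now [[2], [7]].
Step i=2: Q has 2 at row 2, column 1; remove 7 from row 2 of P and reverse-bump: 7 enters row 1 and ejects 2. So w(2) = 2. P is now [[7]].
Step i=1: Q has 1 at row 1, column 1; remove that cell from P, ejecting 7. So w(1) = 7. P is now [].

So w = 7 2 5 6 4 8 9 3 1.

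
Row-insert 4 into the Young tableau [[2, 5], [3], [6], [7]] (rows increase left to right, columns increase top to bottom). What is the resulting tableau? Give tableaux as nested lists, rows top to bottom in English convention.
[[2, 4], [3, 5], [6], [7]]

In row 1, 4 replaces 5 (the leftmost entry greater than 4); 5 is bumped to row 2. 5 is appended to row 2. The new tableau is [[2, 4], [3, 5], [6], [7]].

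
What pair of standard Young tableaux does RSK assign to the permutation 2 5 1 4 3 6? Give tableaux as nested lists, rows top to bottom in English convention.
Insert each entry of the permutation into P by Schensted row insertion, recording in Q the position of each new cell.

After inserting 2: P = [[2]].
After inserting 5: P = [[2, 5]].
After inserting 1: P = [[1, 5], [2]].
After inserting 4: P = [[1, 4], [2, 5]].
After inserting 3: P = [[1, 3], [2, 4], [5]].
After inserting 6: P = [[1, 3, 6], [2, 4], [5]].

So P = [[1, 3, 6], [2, 4], [5]], Q = [[1, 2, 6], [3, 4], [5]].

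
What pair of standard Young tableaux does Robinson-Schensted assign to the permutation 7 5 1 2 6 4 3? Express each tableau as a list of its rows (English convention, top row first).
P = [[1, 2, 3], [4, 6], [5], [7]], Q = [[1, 4, 5], [2, 6], [3], [7]]

Insert each entry of the permutation into P by Schensted row insertion, recording in Q the position of each new cell.

Insert 7: appended to row 1. P = [[7]].
Insert 5: 5 bumps 7 from row 1; 7 starts row 2. P = [[5], [7]].
Insert 1: 1 bumps 5 from row 1; 5 bumps 7 from row 2; 7 starts row 3. P = [[1], [5], [7]].
Insert 2: appended to row 1. P = [[1, 2], [5], [7]].
Insert 6: appended to row 1. P = [[1, 2, 6], [5], [7]].
Insert 4: 4 bumps 6 from row 1; 6 appends to row 2. P = [[1, 2, 4], [5, 6], [7]].
Insert 3: 3 bumps 4 from row 1; 4 bumps 5 from row 2; 5 bumps 7 from row 3; 7 starts row 4. P = [[1, 2, 3], [4, 6], [5], [7]].

So P = [[1, 2, 3], [4, 6], [5], [7]], Q = [[1, 4, 5], [2, 6], [3], [7]].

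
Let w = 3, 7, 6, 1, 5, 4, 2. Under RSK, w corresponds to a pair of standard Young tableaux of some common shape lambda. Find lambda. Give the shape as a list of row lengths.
[2, 2, 1, 1, 1]

Row-insert each entry into an empty tableau.

After inserting 3: P = [[3]].
After inserting 7: P = [[3, 7]].
After inserting 6: P = [[3, 6], [7]].
After inserting 1: P = [[1, 6], [3], [7]].
After inserting 5: P = [[1, 5], [3, 6], [7]].
After inserting 4: P = [[1, 4], [3, 5], [6], [7]].
After inserting 2: P = [[1, 2], [3, 4], [5], [6], [7]].

The final insertion tableau P = [[1, 2], [3, 4], [5], [6], [7]] has shape [2, 2, 1, 1, 1].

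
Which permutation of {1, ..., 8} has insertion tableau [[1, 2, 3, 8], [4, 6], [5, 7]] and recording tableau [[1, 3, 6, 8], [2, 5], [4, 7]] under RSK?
Reverse the RSK construction: for i from n down to 1, find the cell of Q containing i, remove the entry at that cell from P, and reverse-bump it up through P; the value ejected from row 1 is w(i).

Step i=8: Q has 8 at row 1, column 4; remove that cell from P, ejecting 8. So w(8) = 8. P is now [[1, 2, 3], [4, 6], [5, 7]].
Step i=7: Q has 7 at row 3, column 2; remove 7 from row 3 of P and reverse-bump: 7 enters row 2 and ejects 6; 6 enters row 1 and ejects 3. So w(7) = 3. P is now [[1, 2, 6], [4, 7], [5]].
Step i=6: Q has 6 at row 1, column 3; remove that cell from P, ejecting 6. So w(6) = 6. P is now [[1, 2], [4, 7], [5]].
Step i=5: Q has 5 at row 2, column 2; remove 7 from row 2 of P and reverse-bump: 7 enters row 1 and ejects 2. So w(5) = 2. P is now [[1, 7], [4], [5]].
Step i=4: Q has 4 at row 3, column 1; remove 5 from row 3 of P and reverse-bump: 5 enters row 2 and ejects 4; 4 enters row 1 and ejects 1. So w(4) = 1. P is now [[4, 7], [5]].
Step i=3: Q has 3 at row 1, column 2; remove that cell from P, ejecting 7. So w(3) = 7. P is now [[4], [5]].
Step i=2: Q has 2 at row 2, column 1; remove 5 from row 2 of P and reverse-bump: 5 enters row 1 and ejects 4. So w(2) = 4. P is now [[5]].
Step i=1: Q has 1 at row 1, column 1; remove that cell from P, ejecting 5. So w(1) = 5. P is now [].

So w = 5 4 7 1 2 6 3 8.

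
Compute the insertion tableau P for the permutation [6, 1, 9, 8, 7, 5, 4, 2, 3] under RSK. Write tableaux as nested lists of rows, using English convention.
Insert 6: appended to row 1. P = [[6]].
Insert 1: 1 bumps 6 from row 1; 6 starts row 2. P = [[1], [6]].
Insert 9: appended to row 1. P = [[1, 9], [6]].
Insert 8: 8 bumps 9 from row 1; 9 appends to row 2. P = [[1, 8], [6, 9]].
Insert 7: 7 bumps 8 from row 1; 8 bumps 9 from row 2; 9 starts row 3. P = [[1, 7], [6, 8], [9]].
Insert 5: 5 bumps 7 from row 1; 7 bumps 8 from row 2; 8 bumps 9 from row 3; 9 starts row 4. P = [[1, 5], [6, 7], [8], [9]].
Insert 4: 4 bumps 5 from row 1; 5 bumps 6 from row 2; 6 bumps 8 from row 3; 8 bumps 9 from row 4; 9 starts row 5. P = [[1, 4], [5, 7], [6], [8], [9]].
Insert 2: 2 bumps 4 from row 1; 4 bumps 5 from row 2; 5 bumps 6 from row 3; 6 bumps 8 from row 4; 8 bumps 9 from row 5; 9 starts row 6. P = [[1, 2], [4, 7], [5], [6], [8], [9]].
Insert 3: appended to row 1. P = [[1, 2, 3], [4, 7], [5], [6], [8], [9]].

So P = [[1, 2, 3], [4, 7], [5], [6], [8], [9]].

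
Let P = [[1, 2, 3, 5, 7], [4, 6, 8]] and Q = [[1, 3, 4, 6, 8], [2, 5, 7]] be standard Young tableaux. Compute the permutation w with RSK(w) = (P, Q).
4 1 2 6 3 8 5 7

Reverse the RSK construction: for i from n down to 1, find the cell of Q containing i, remove the entry at that cell from P, and reverse-bump it up through P; the value ejected from row 1 is w(i).

Step i=8: Q has 8 at row 1, column 5; remove that cell from P, ejecting 7. So w(8) = 7. P is now [[1, 2, 3, 5], [4, 6, 8]].
Step i=7: Q has 7 at row 2, column 3; remove 8 from row 2 of P and reverse-bump: 8 enters row 1 and ejects 5. So w(7) = 5. P is now [[1, 2, 3, 8], [4, 6]].
Step i=6: Q has 6 at row 1, column 4; remove that cell from P, ejecting 8. So w(6) = 8. P is now [[1, 2, 3], [4, 6]].
Step i=5: Q has 5 at row 2, column 2; remove 6 from row 2 of P and reverse-bump: 6 enters row 1 and ejects 3. So w(5) = 3. P is now [[1, 2, 6], [4]].
Step i=4: Q has 4 at row 1, column 3; remove that cell from P, ejecting 6. So w(4) = 6. P is now [[1, 2], [4]].
Step i=3: Q has 3 at row 1, column 2; remove that cell from P, ejecting 2. So w(3) = 2. P is now [[1], [4]].
Step i=2: Q has 2 at row 2, column 1; remove 4 from row 2 of P and reverse-bump: 4 enters row 1 and ejects 1. So w(2) = 1. P is now [[4]].
Step i=1: Q has 1 at row 1, column 1; remove that cell from P, ejecting 4. So w(1) = 4. P is now [].

So w = 4 1 2 6 3 8 5 7.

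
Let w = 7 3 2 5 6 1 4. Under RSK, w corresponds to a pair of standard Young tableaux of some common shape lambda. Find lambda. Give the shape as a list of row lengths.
Row-insert each entry into an empty tableau.

After inserting 7: P = [[7]].
After inserting 3: P = [[3], [7]].
After inserting 2: P = [[2], [3], [7]].
After inserting 5: P = [[2, 5], [3], [7]].
After inserting 6: P = [[2, 5, 6], [3], [7]].
After inserting 1: P = [[1, 5, 6], [2], [3], [7]].
After inserting 4: P = [[1, 4, 6], [2, 5], [3], [7]].

The final insertion tableau P = [[1, 4, 6], [2, 5], [3], [7]] has shape [3, 2, 1, 1].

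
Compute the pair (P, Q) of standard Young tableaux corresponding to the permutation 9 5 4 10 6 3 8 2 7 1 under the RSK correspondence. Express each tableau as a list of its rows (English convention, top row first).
Insert each entry of the permutation into P by Schensted row insertion, recording in Q the position of each new cell.

After inserting 9: P = [[9]].
After inserting 5: P = [[5], [9]].
After inserting 4: P = [[4], [5], [9]].
After inserting 10: P = [[4, 10], [5], [9]].
After inserting 6: P = [[4, 6], [5, 10], [9]].
After inserting 3: P = [[3, 6], [4, 10], [5], [9]].
After inserting 8: P = [[3, 6, 8], [4, 10], [5], [9]].
After inserting 2: P = [[2, 6, 8], [3, 10], [4], [5], [9]].
After inserting 7: P = [[2, 6, 7], [3, 8], [4, 10], [5], [9]].
After inserting 1: P = [[1, 6, 7], [2, 8], [3, 10], [4], [5], [9]].

So P = [[1, 6, 7], [2, 8], [3, 10], [4], [5], [9]], Q = [[1, 4, 7], [2, 5], [3, 9], [6], [8], [10]].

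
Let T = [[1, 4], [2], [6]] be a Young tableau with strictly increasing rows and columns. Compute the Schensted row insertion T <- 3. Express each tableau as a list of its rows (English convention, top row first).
In row 1, 3 replaces 4 (the leftmost entry greater than 3); 4 is bumped to row 2. 4 is appended to row 2. The new tableau is [[1, 3], [2, 4], [6]].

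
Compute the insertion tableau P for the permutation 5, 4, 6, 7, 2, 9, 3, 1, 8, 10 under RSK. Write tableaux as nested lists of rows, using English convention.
P = [[1, 3, 7, 8, 10], [2, 6, 9], [4], [5]]

After inserting 5: P = [[5]].
After inserting 4: P = [[4], [5]].
After inserting 6: P = [[4, 6], [5]].
After inserting 7: P = [[4, 6, 7], [5]].
After inserting 2: P = [[2, 6, 7], [4], [5]].
After inserting 9: P = [[2, 6, 7, 9], [4], [5]].
After inserting 3: P = [[2, 3, 7, 9], [4, 6], [5]].
After inserting 1: P = [[1, 3, 7, 9], [2, 6], [4], [5]].
After inserting 8: P = [[1, 3, 7, 8], [2, 6, 9], [4], [5]].
After inserting 10: P = [[1, 3, 7, 8, 10], [2, 6, 9], [4], [5]].

So P = [[1, 3, 7, 8, 10], [2, 6, 9], [4], [5]].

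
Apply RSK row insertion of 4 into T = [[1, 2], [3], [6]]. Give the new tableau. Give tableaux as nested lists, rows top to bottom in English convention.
[[1, 2, 4], [3], [6]]

4 is larger than every entry of row 1, so it is appended to row 1. The new tableau is [[1, 2, 4], [3], [6]].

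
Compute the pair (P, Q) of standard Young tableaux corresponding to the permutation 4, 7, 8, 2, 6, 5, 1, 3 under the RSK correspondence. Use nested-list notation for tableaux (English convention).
P = [[1, 3, 8], [2, 5], [4, 6], [7]], Q = [[1, 2, 3], [4, 5], [6, 8], [7]]

Insert each entry of the permutation into P by Schensted row insertion, recording in Q the position of each new cell.

Insert 4: appended to row 1. P = [[4]].
Insert 7: appended to row 1. P = [[4, 7]].
Insert 8: appended to row 1. P = [[4, 7, 8]].
Insert 2: 2 bumps 4 from row 1; 4 starts row 2. P = [[2, 7, 8], [4]].
Insert 6: 6 bumps 7 from row 1; 7 appends to row 2. P = [[2, 6, 8], [4, 7]].
Insert 5: 5 bumps 6 from row 1; 6 bumps 7 from row 2; 7 starts row 3. P = [[2, 5, 8], [4, 6], [7]].
Insert 1: 1 bumps 2 from row 1; 2 bumps 4 from row 2; 4 bumps 7 from row 3; 7 starts row 4. P = [[1, 5, 8], [2, 6], [4], [7]].
Insert 3: 3 bumps 5 from row 1; 5 bumps 6 from row 2; 6 appends to row 3. P = [[1, 3, 8], [2, 5], [4, 6], [7]].

So P = [[1, 3, 8], [2, 5], [4, 6], [7]], Q = [[1, 2, 3], [4, 5], [6, 8], [7]].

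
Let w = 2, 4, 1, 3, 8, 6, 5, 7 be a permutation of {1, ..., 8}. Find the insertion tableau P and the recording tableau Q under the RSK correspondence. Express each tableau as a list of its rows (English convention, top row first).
P = [[1, 3, 5, 7], [2, 4, 6], [8]], Q = [[1, 2, 5, 8], [3, 4, 6], [7]]

Insert each entry of the permutation into P by Schensted row insertion, recording in Q the position of each new cell.

Insert 2: appended to row 1. P = [[2]], Q = [[1]].
Insert 4: appended to row 1. P = [[2, 4]], Q = [[1, 2]].
Insert 1: 1 bumps 2 from row 1; 2 starts row 2. P = [[1, 4], [2]], Q = [[1, 2], [3]].
Insert 3: 3 bumps 4 from row 1; 4 appends to row 2. P = [[1, 3], [2, 4]], Q = [[1, 2], [3, 4]].
Insert 8: appended to row 1. P = [[1, 3, 8], [2, 4]], Q = [[1, 2, 5], [3, 4]].
Insert 6: 6 bumps 8 from row 1; 8 appends to row 2. P = [[1, 3, 6], [2, 4, 8]], Q = [[1, 2, 5], [3, 4, 6]].
Insert 5: 5 bumps 6 from row 1; 6 bumps 8 from row 2; 8 starts row 3. P = [[1, 3, 5], [2, 4, 6], [8]], Q = [[1, 2, 5], [3, 4, 6], [7]].
Insert 7: appended to row 1. P = [[1, 3, 5, 7], [2, 4, 6], [8]], Q = [[1, 2, 5, 8], [3, 4, 6], [7]].

So P = [[1, 3, 5, 7], [2, 4, 6], [8]], Q = [[1, 2, 5, 8], [3, 4, 6], [7]].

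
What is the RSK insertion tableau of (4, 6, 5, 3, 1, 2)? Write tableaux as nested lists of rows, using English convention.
Insert 4: appended to row 1. P = [[4]].
Insert 6: appended to row 1. P = [[4, 6]].
Insert 5: 5 bumps 6 from row 1; 6 starts row 2. P = [[4, 5], [6]].
Insert 3: 3 bumps 4 from row 1; 4 bumps 6 from row 2; 6 starts row 3. P = [[3, 5], [4], [6]].
Insert 1: 1 bumps 3 from row 1; 3 bumps 4 from row 2; 4 bumps 6 from row 3; 6 starts row 4. P = [[1, 5], [3], [4], [6]].
Insert 2: 2 bumps 5 from row 1; 5 appends to row 2. P = [[1, 2], [3, 5], [4], [6]].

So P = [[1, 2], [3, 5], [4], [6]].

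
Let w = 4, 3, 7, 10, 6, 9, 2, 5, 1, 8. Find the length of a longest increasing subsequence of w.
3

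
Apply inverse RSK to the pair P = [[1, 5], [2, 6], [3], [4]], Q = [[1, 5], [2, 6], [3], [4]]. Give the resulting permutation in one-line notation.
Reverse RSK: for i = n, n-1, ..., 1, locate i in Q, remove the corresponding corner cell from P, and reverse-bump its entry up through P; the value ejected from row 1 is w(i).

So w = 4 3 2 1 6 5.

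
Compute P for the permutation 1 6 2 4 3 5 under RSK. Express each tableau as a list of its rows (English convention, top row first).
After inserting 1: P = [[1]].
After inserting 6: P = [[1, 6]].
After inserting 2: P = [[1, 2], [6]].
After inserting 4: P = [[1, 2, 4], [6]].
After inserting 3: P = [[1, 2, 3], [4], [6]].
After inserting 5: P = [[1, 2, 3, 5], [4], [6]].

So P = [[1, 2, 3, 5], [4], [6]].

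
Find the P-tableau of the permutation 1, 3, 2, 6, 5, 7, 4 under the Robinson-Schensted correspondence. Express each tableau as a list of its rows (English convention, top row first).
Insert 1: appended to row 1. P = [[1]].
Insert 3: appended to row 1. P = [[1, 3]].
Insert 2: 2 bumps 3 from row 1; 3 starts row 2. P = [[1, 2], [3]].
Insert 6: appended to row 1. P = [[1, 2, 6], [3]].
Insert 5: 5 bumps 6 from row 1; 6 appends to row 2. P = [[1, 2, 5], [3, 6]].
Insert 7: appended to row 1. P = [[1, 2, 5, 7], [3, 6]].
Insert 4: 4 bumps 5 from row 1; 5 bumps 6 from row 2; 6 starts row 3. P = [[1, 2, 4, 7], [3, 5], [6]].

So P = [[1, 2, 4, 7], [3, 5], [6]].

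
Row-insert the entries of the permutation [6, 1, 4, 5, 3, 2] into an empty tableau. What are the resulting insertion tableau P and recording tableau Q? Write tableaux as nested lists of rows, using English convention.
P = [[1, 2, 5], [3], [4], [6]], Q = [[1, 3, 4], [2], [5], [6]]

Insert each entry of the permutation into P by Schensted row insertion, recording in Q the position of each new cell.

After inserting 6: P = [[6]].
After inserting 1: P = [[1], [6]].
After inserting 4: P = [[1, 4], [6]].
After inserting 5: P = [[1, 4, 5], [6]].
After inserting 3: P = [[1, 3, 5], [4], [6]].
After inserting 2: P = [[1, 2, 5], [3], [4], [6]].

So P = [[1, 2, 5], [3], [4], [6]], Q = [[1, 3, 4], [2], [5], [6]].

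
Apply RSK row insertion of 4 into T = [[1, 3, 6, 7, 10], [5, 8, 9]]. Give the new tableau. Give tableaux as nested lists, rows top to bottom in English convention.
[[1, 3, 4, 7, 10], [5, 6, 9], [8]]

In row 1, 4 replaces 6 (the leftmost entry greater than 4); 6 is bumped to row 2. In row 2, 6 replaces 8 (the leftmost entry greater than 6); 8 is bumped to row 3. 8 starts a new row 3. The new tableau is [[1, 3, 4, 7, 10], [5, 6, 9], [8]].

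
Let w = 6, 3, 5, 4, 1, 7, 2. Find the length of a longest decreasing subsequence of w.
4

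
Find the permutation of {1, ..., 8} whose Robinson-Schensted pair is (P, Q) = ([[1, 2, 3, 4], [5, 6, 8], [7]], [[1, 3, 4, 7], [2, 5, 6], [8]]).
5 1 7 8 2 3 6 4

Reverse the RSK construction: for i from n down to 1, find the cell of Q containing i, remove the entry at that cell from P, and reverse-bump it up through P; the value ejected from row 1 is w(i).

Step i=8: Q has 8 at row 3, column 1; remove 7 from row 3 of P and reverse-bump: 7 enters row 2 and ejects 6; 6 enters row 1 and ejects 4. So w(8) = 4. P is now [[1, 2, 3, 6], [5, 7, 8]].
Step i=7: Q has 7 at row 1, column 4; remove that cell from P, ejecting 6. So w(7) = 6. P is now [[1, 2, 3], [5, 7, 8]].
Step i=6: Q has 6 at row 2, column 3; remove 8 from row 2 of P and reverse-bump: 8 enters row 1 and ejects 3. So w(6) = 3. P is now [[1, 2, 8], [5, 7]].
Step i=5: Q has 5 at row 2, column 2; remove 7 from row 2 of P and reverse-bump: 7 enters row 1 and ejects 2. So w(5) = 2. P is now [[1, 7, 8], [5]].
Step i=4: Q has 4 at row 1, column 3; remove that cell from P, ejecting 8. So w(4) = 8. P is now [[1, 7], [5]].
Step i=3: Q has 3 at row 1, column 2; remove that cell from P, ejecting 7. So w(3) = 7. P is now [[1], [5]].
Step i=2: Q has 2 at row 2, column 1; remove 5 from row 2 of P and reverse-bump: 5 enters row 1 and ejects 1. So w(2) = 1. P is now [[5]].
Step i=1: Q has 1 at row 1, column 1; remove that cell from P, ejecting 5. So w(1) = 5. P is now [].

So w = 5 1 7 8 2 3 6 4.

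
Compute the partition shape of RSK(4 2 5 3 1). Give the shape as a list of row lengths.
Row-insert each entry into an empty tableau.

After inserting 4: P = [[4]].
After inserting 2: P = [[2], [4]].
After inserting 5: P = [[2, 5], [4]].
After inserting 3: P = [[2, 3], [4, 5]].
After inserting 1: P = [[1, 3], [2, 5], [4]].

The final insertion tableau P = [[1, 3], [2, 5], [4]] has shape [2, 2, 1].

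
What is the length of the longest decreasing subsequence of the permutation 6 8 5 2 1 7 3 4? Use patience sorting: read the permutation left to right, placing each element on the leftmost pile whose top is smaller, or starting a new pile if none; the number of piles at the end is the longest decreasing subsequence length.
4

6: new pile. tops = [6]
8: onto pile 1 (replacing 6). tops = [8]
5: new pile. tops = [8, 5]
2: new pile. tops = [8, 5, 2]
1: new pile. tops = [8, 5, 2, 1]
7: onto pile 2 (replacing 5). tops = [8, 7, 2, 1]
3: onto pile 3 (replacing 2). tops = [8, 7, 3, 1]
4: onto pile 3 (replacing 3). tops = [8, 7, 4, 1]

4 piles, so the longest decreasing subsequence has length 4.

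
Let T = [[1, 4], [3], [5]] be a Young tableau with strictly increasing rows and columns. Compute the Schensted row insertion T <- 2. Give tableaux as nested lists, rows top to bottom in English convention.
[[1, 2], [3, 4], [5]]

In row 1, 2 replaces 4 (the leftmost entry greater than 2); 4 is bumped to row 2. 4 is appended to row 2. The new tableau is [[1, 2], [3, 4], [5]].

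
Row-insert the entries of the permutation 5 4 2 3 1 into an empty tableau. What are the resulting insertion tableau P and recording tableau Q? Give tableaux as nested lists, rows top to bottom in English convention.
P = [[1, 3], [2], [4], [5]], Q = [[1, 4], [2], [3], [5]]

Insert each entry of the permutation into P by Schensted row insertion, recording in Q the position of each new cell.

After inserting 5: P = [[5]].
After inserting 4: P = [[4], [5]].
After inserting 2: P = [[2], [4], [5]].
After inserting 3: P = [[2, 3], [4], [5]].
After inserting 1: P = [[1, 3], [2], [4], [5]].

So P = [[1, 3], [2], [4], [5]], Q = [[1, 4], [2], [3], [5]].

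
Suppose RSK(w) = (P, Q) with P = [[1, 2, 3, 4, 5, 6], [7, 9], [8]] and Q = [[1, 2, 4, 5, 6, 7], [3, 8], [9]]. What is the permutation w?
Reverse the RSK construction: for i from n down to 1, find the cell of Q containing i, remove the entry at that cell from P, and reverse-bump it up through P; the value ejected from row 1 is w(i).

Step i=9: Q has 9 at row 3, column 1; remove 8 from row 3 of P and reverse-bump: 8 enters row 2 and ejects 7; 7 enters row 1 and ejects 6. So w(9) = 6. P is now [[1, 2, 3, 4, 5, 7], [8, 9]].
Step i=8: Q has 8 at row 2, column 2; remove 9 from row 2 of P and reverse-bump: 9 enters row 1 and ejects 7. So w(8) = 7. P is now [[1, 2, 3, 4, 5, 9], [8]].
Step i=7: Q has 7 at row 1, column 6; remove that cell from P, ejecting 9. So w(7) = 9. P is now [[1, 2, 3, 4, 5], [8]].
Step i=6: Q has 6 at row 1, column 5; remove that cell from P, ejecting 5. So w(6) = 5. P is now [[1, 2, 3, 4], [8]].
Step i=5: Q has 5 at row 1, column 4; remove that cell from P, ejecting 4. So w(5) = 4. P is now [[1, 2, 3], [8]].
Step i=4: Q has 4 at row 1, column 3; remove that cell from P, ejecting 3. So w(4) = 3. P is now [[1, 2], [8]].
Step i=3: Q has 3 at row 2, column 1; remove 8 from row 2 of P and reverse-bump: 8 enters row 1 and ejects 2. So w(3) = 2. P is now [[1, 8]].
Step i=2: Q has 2 at row 1, column 2; remove that cell from P, ejecting 8. So w(2) = 8. P is now [[1]].
Step i=1: Q has 1 at row 1, column 1; remove that cell from P, ejecting 1. So w(1) = 1. P is now [].

So w = 1 8 2 3 4 5 9 7 6.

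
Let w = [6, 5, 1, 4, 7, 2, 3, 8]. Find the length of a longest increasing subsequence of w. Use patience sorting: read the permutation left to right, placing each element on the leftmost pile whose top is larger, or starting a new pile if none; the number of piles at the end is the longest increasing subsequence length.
6: new pile. tops = [6]
5: onto pile 1 (replacing 6). tops = [5]
1: onto pile 1 (replacing 5). tops = [1]
4: new pile. tops = [1, 4]
7: new pile. tops = [1, 4, 7]
2: onto pile 2 (replacing 4). tops = [1, 2, 7]
3: onto pile 3 (replacing 7). tops = [1, 2, 3]
8: new pile. tops = [1, 2, 3, 8]

4 piles, so the longest increasing subsequence has length 4.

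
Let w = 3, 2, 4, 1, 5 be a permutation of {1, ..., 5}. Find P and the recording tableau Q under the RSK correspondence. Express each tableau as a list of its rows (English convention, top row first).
Insert each entry of the permutation into P by Schensted row insertion, recording in Q the position of each new cell.

After inserting 3: P = [[3]].
After inserting 2: P = [[2], [3]].
After inserting 4: P = [[2, 4], [3]].
After inserting 1: P = [[1, 4], [2], [3]].
After inserting 5: P = [[1, 4, 5], [2], [3]].

So P = [[1, 4, 5], [2], [3]], Q = [[1, 3, 5], [2], [4]].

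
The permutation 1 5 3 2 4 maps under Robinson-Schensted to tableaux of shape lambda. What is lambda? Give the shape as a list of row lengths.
Row-insert each entry into an empty tableau.

After inserting 1: P = [[1]].
After inserting 5: P = [[1, 5]].
After inserting 3: P = [[1, 3], [5]].
After inserting 2: P = [[1, 2], [3], [5]].
After inserting 4: P = [[1, 2, 4], [3], [5]].

The final insertion tableau P = [[1, 2, 4], [3], [5]] has shape [3, 1, 1].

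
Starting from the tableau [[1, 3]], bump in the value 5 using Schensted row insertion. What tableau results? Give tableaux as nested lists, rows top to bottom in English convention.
[[1, 3, 5]]

5 is larger than every entry of row 1, so it is appended to row 1. The new tableau is [[1, 3, 5]].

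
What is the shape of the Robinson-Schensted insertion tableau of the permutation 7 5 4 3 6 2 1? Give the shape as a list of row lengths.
[2, 1, 1, 1, 1, 1]

RSK row insertion gives P = [[1, 6], [2], [3], [4], [5], [7]], which has shape [2, 1, 1, 1, 1, 1].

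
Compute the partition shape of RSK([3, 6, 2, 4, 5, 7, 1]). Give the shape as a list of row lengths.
Row-insert each entry into an empty tableau.

After inserting 3: P = [[3]].
After inserting 6: P = [[3, 6]].
After inserting 2: P = [[2, 6], [3]].
After inserting 4: P = [[2, 4], [3, 6]].
After inserting 5: P = [[2, 4, 5], [3, 6]].
After inserting 7: P = [[2, 4, 5, 7], [3, 6]].
After inserting 1: P = [[1, 4, 5, 7], [2, 6], [3]].

The final insertion tableau P = [[1, 4, 5, 7], [2, 6], [3]] has shape [4, 2, 1].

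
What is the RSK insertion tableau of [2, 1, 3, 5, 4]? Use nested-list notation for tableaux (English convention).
P = [[1, 3, 4], [2, 5]]

Insert 2: appended to row 1. P = [[2]].
Insert 1: 1 bumps 2 from row 1; 2 starts row 2. P = [[1], [2]].
Insert 3: appended to row 1. P = [[1, 3], [2]].
Insert 5: appended to row 1. P = [[1, 3, 5], [2]].
Insert 4: 4 bumps 5 from row 1; 5 appends to row 2. P = [[1, 3, 4], [2, 5]].

So P = [[1, 3, 4], [2, 5]].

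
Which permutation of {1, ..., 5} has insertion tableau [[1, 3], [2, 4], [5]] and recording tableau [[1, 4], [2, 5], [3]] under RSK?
5 2 1 4 3

Reverse the RSK construction: for i from n down to 1, find the cell of Q containing i, remove the entry at that cell from P, and reverse-bump it up through P; the value ejected from row 1 is w(i).

Step i=5: Q has 5 at row 2, column 2; remove 4 from row 2 of P and reverse-bump: 4 enters row 1 and ejects 3. So w(5) = 3. P is now [[1, 4], [2], [5]].
Step i=4: Q has 4 at row 1, column 2; remove that cell from P, ejecting 4. So w(4) = 4. P is now [[1], [2], [5]].
Step i=3: Q has 3 at row 3, column 1; remove 5 from row 3 of P and reverse-bump: 5 enters row 2 and ejects 2; 2 enters row 1 and ejects 1. So w(3) = 1. P is now [[2], [5]].
Step i=2: Q has 2 at row 2, column 1; remove 5 from row 2 of P and reverse-bump: 5 enters row 1 and ejects 2. So w(2) = 2. P is now [[5]].
Step i=1: Q has 1 at row 1, column 1; remove that cell from P, ejecting 5. So w(1) = 5. P is now [].

So w = 5 2 1 4 3.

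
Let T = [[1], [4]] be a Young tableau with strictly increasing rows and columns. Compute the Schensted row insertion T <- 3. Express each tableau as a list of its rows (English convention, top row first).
3 is larger than every entry of row 1, so it is appended to row 1. The new tableau is [[1, 3], [4]].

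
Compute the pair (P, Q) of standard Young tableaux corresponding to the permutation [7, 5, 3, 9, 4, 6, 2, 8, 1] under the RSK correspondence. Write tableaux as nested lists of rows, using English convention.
P = [[1, 4, 6, 8], [2, 9], [3], [5], [7]], Q = [[1, 4, 6, 8], [2, 5], [3], [7], [9]]

Insert each entry of the permutation into P by Schensted row insertion, recording in Q the position of each new cell.

Insert 7: appended to row 1. P = [[7]], Q = [[1]].
Insert 5: 5 bumps 7 from row 1; 7 starts row 2. P = [[5], [7]], Q = [[1], [2]].
Insert 3: 3 bumps 5 from row 1; 5 bumps 7 from row 2; 7 starts row 3. P = [[3], [5], [7]], Q = [[1], [2], [3]].
Insert 9: appended to row 1. P = [[3, 9], [5], [7]], Q = [[1, 4], [2], [3]].
Insert 4: 4 bumps 9 from row 1; 9 appends to row 2. P = [[3, 4], [5, 9], [7]], Q = [[1, 4], [2, 5], [3]].
Insert 6: appended to row 1. P = [[3, 4, 6], [5, 9], [7]], Q = [[1, 4, 6], [2, 5], [3]].
Insert 2: 2 bumps 3 from row 1; 3 bumps 5 from row 2; 5 bumps 7 from row 3; 7 starts row 4. P = [[2, 4, 6], [3, 9], [5], [7]], Q = [[1, 4, 6], [2, 5], [3], [7]].
Insert 8: appended to row 1. P = [[2, 4, 6, 8], [3, 9], [5], [7]], Q = [[1, 4, 6, 8], [2, 5], [3], [7]].
Insert 1: 1 bumps 2 from row 1; 2 bumps 3 from row 2; 3 bumps 5 from row 3; 5 bumps 7 from row 4; 7 starts row 5. P = [[1, 4, 6, 8], [2, 9], [3], [5], [7]], Q = [[1, 4, 6, 8], [2, 5], [3], [7], [9]].

So P = [[1, 4, 6, 8], [2, 9], [3], [5], [7]], Q = [[1, 4, 6, 8], [2, 5], [3], [7], [9]].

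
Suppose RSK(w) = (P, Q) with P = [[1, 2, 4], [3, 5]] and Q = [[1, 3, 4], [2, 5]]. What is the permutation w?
3 1 2 5 4

Reverse RSK: for i = n, n-1, ..., 1, locate i in Q, remove the corresponding corner cell from P, and reverse-bump its entry up through P; the value ejected from row 1 is w(i).

So w = 3 1 2 5 4.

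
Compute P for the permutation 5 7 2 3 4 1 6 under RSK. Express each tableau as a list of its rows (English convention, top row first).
P = [[1, 3, 4, 6], [2, 7], [5]]

Insert 5: appended to row 1. P = [[5]].
Insert 7: appended to row 1. P = [[5, 7]].
Insert 2: 2 bumps 5 from row 1; 5 starts row 2. P = [[2, 7], [5]].
Insert 3: 3 bumps 7 from row 1; 7 appends to row 2. P = [[2, 3], [5, 7]].
Insert 4: appended to row 1. P = [[2, 3, 4], [5, 7]].
Insert 1: 1 bumps 2 from row 1; 2 bumps 5 from row 2; 5 starts row 3. P = [[1, 3, 4], [2, 7], [5]].
Insert 6: appended to row 1. P = [[1, 3, 4, 6], [2, 7], [5]].

So P = [[1, 3, 4, 6], [2, 7], [5]].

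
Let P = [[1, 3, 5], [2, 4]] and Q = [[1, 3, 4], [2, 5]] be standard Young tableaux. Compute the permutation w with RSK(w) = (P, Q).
2 1 4 5 3

Reverse the RSK construction: for i from n down to 1, find the cell of Q containing i, remove the entry at that cell from P, and reverse-bump it up through P; the value ejected from row 1 is w(i).

Step i=5: Q has 5 at row 2, column 2; remove 4 from row 2 of P and reverse-bump: 4 enters row 1 and ejects 3. So w(5) = 3. P is now [[1, 4, 5], [2]].
Step i=4: Q has 4 at row 1, column 3; remove that cell from P, ejecting 5. So w(4) = 5. P is now [[1, 4], [2]].
Step i=3: Q has 3 at row 1, column 2; remove that cell from P, ejecting 4. So w(3) = 4. P is now [[1], [2]].
Step i=2: Q has 2 at row 2, column 1; remove 2 from row 2 of P and reverse-bump: 2 enters row 1 and ejects 1. So w(2) = 1. P is now [[2]].
Step i=1: Q has 1 at row 1, column 1; remove that cell from P, ejecting 2. So w(1) = 2. P is now [].

So w = 2 1 4 5 3.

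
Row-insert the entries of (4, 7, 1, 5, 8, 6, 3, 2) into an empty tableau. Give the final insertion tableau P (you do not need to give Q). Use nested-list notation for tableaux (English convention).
Insert 4: appended to row 1. P = [[4]].
Insert 7: appended to row 1. P = [[4, 7]].
Insert 1: 1 bumps 4 from row 1; 4 starts row 2. P = [[1, 7], [4]].
Insert 5: 5 bumps 7 from row 1; 7 appends to row 2. P = [[1, 5], [4, 7]].
Insert 8: appended to row 1. P = [[1, 5, 8], [4, 7]].
Insert 6: 6 bumps 8 from row 1; 8 appends to row 2. P = [[1, 5, 6], [4, 7, 8]].
Insert 3: 3 bumps 5 from row 1; 5 bumps 7 from row 2; 7 starts row 3. P = [[1, 3, 6], [4, 5, 8], [7]].
Insert 2: 2 bumps 3 from row 1; 3 bumps 4 from row 2; 4 bumps 7 from row 3; 7 starts row 4. P = [[1, 2, 6], [3, 5, 8], [4], [7]].

So P = [[1, 2, 6], [3, 5, 8], [4], [7]].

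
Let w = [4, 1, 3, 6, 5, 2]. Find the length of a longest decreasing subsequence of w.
3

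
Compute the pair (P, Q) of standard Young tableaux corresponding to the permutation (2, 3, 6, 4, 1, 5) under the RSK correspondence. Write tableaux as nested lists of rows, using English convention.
P = [[1, 3, 4, 5], [2], [6]], Q = [[1, 2, 3, 6], [4], [5]]

Insert each entry of the permutation into P by Schensted row insertion, recording in Q the position of each new cell.

Insert 2: appended to row 1. P = [[2]].
Insert 3: appended to row 1. P = [[2, 3]].
Insert 6: appended to row 1. P = [[2, 3, 6]].
Insert 4: 4 bumps 6 from row 1; 6 starts row 2. P = [[2, 3, 4], [6]].
Insert 1: 1 bumps 2 from row 1; 2 bumps 6 from row 2; 6 starts row 3. P = [[1, 3, 4], [2], [6]].
Insert 5: appended to row 1. P = [[1, 3, 4, 5], [2], [6]].

So P = [[1, 3, 4, 5], [2], [6]], Q = [[1, 2, 3, 6], [4], [5]].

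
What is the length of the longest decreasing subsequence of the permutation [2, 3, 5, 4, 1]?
3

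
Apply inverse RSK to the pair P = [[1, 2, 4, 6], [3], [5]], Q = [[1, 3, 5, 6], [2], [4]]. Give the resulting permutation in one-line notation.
Reverse the RSK construction: for i from n down to 1, find the cell of Q containing i, remove the entry at that cell from P, and reverse-bump it up through P; the value ejected from row 1 is w(i).

Step i=6: Q has 6 at row 1, column 4; remove that cell from P, ejecting 6. So w(6) = 6. P is now [[1, 2, 4], [3], [5]].
Step i=5: Q has 5 at row 1, column 3; remove that cell from P, ejecting 4. So w(5) = 4. P is now [[1, 2], [3], [5]].
Step i=4: Q has 4 at row 3, column 1; remove 5 from row 3 of P and reverse-bump: 5 enters row 2 and ejects 3; 3 enters row 1 and ejects 2. So w(4) = 2. P is now [[1, 3], [5]].
Step i=3: Q has 3 at row 1, column 2; remove that cell from P, ejecting 3. So w(3) = 3. P is now [[1], [5]].
Step i=2: Q has 2 at row 2, column 1; remove 5 from row 2 of P and reverse-bump: 5 enters row 1 and ejects 1. So w(2) = 1. P is now [[5]].
Step i=1: Q has 1 at row 1, column 1; remove that cell from P, ejecting 5. So w(1) = 5. P is now [].

So w = 5 1 3 2 4 6.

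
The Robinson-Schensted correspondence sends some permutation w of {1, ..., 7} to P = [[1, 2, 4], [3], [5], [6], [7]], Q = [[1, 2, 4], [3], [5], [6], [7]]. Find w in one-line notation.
1 7 3 6 5 4 2

Reverse the RSK construction: for i from n down to 1, find the cell of Q containing i, remove the entry at that cell from P, and reverse-bump it up through P; the value ejected from row 1 is w(i).

Step i=7: Q has 7 at row 5, column 1; remove 7 from row 5 of P and reverse-bump: 7 enters row 4 and ejects 6; 6 enters row 3 and ejects 5; 5 enters row 2 and ejects 3; 3 enters row 1 and ejects 2. So w(7) = 2. P is now [[1, 3, 4], [5], [6], [7]].
Step i=6: Q has 6 at row 4, column 1; remove 7 from row 4 of P and reverse-bump: 7 enters row 3 and ejects 6; 6 enters row 2 and ejects 5; 5 enters row 1 and ejects 4. So w(6) = 4. P is now [[1, 3, 5], [6], [7]].
Step i=5: Q has 5 at row 3, column 1; remove 7 from row 3 of P and reverse-bump: 7 enters row 2 and ejects 6; 6 enters row 1 and ejects 5. So w(5) = 5. P is now [[1, 3, 6], [7]].
Step i=4: Q has 4 at row 1, column 3; remove that cell from P, ejecting 6. So w(4) = 6. P is now [[1, 3], [7]].
Step i=3: Q has 3 at row 2, column 1; remove 7 from row 2 of P and reverse-bump: 7 enters row 1 and ejects 3. So w(3) = 3. P is now [[1, 7]].
Step i=2: Q has 2 at row 1, column 2; remove that cell from P, ejecting 7. So w(2) = 7. P is now [[1]].
Step i=1: Q has 1 at row 1, column 1; remove that cell from P, ejecting 1. So w(1) = 1. P is now [].

So w = 1 7 3 6 5 4 2.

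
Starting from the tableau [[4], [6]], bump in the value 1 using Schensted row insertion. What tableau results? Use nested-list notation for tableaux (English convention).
In row 1, 1 replaces 4 (the leftmost entry greater than 1); 4 is bumped to row 2. In row 2, 4 replaces 6 (the leftmost entry greater than 4); 6 is bumped to row 3. 6 starts a new row 3. The new tableau is [[1], [4], [6]].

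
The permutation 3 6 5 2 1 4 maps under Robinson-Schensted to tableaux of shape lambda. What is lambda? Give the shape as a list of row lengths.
Row-insert each entry into an empty tableau.

After inserting 3: P = [[3]].
After inserting 6: P = [[3, 6]].
After inserting 5: P = [[3, 5], [6]].
After inserting 2: P = [[2, 5], [3], [6]].
After inserting 1: P = [[1, 5], [2], [3], [6]].
After inserting 4: P = [[1, 4], [2, 5], [3], [6]].

The final insertion tableau P = [[1, 4], [2, 5], [3], [6]] has shape [2, 2, 1, 1].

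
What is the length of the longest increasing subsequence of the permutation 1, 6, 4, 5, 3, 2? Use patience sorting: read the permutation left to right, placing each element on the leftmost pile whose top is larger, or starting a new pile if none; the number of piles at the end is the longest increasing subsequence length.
1: new pile. tops = [1]
6: new pile. tops = [1, 6]
4: onto pile 2 (replacing 6). tops = [1, 4]
5: new pile. tops = [1, 4, 5]
3: onto pile 2 (replacing 4). tops = [1, 3, 5]
2: onto pile 2 (replacing 3). tops = [1, 2, 5]

3 piles, so the longest increasing subsequence has length 3.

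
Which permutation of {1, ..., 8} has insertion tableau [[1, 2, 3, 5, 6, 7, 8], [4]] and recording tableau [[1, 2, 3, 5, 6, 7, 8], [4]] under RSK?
1 2 4 3 5 6 7 8

Reverse the RSK construction: for i from n down to 1, find the cell of Q containing i, remove the entry at that cell from P, and reverse-bump it up through P; the value ejected from row 1 is w(i).

Step i=8: Q has 8 at row 1, column 7; remove that cell from P, ejecting 8. So w(8) = 8. P is now [[1, 2, 3, 5, 6, 7], [4]].
Step i=7: Q has 7 at row 1, column 6; remove that cell from P, ejecting 7. So w(7) = 7. P is now [[1, 2, 3, 5, 6], [4]].
Step i=6: Q has 6 at row 1, column 5; remove that cell from P, ejecting 6. So w(6) = 6. P is now [[1, 2, 3, 5], [4]].
Step i=5: Q has 5 at row 1, column 4; remove that cell from P, ejecting 5. So w(5) = 5. P is now [[1, 2, 3], [4]].
Step i=4: Q has 4 at row 2, column 1; remove 4 from row 2 of P and reverse-bump: 4 enters row 1 and ejects 3. So w(4) = 3. P is now [[1, 2, 4]].
Step i=3: Q has 3 at row 1, column 3; remove that cell from P, ejecting 4. So w(3) = 4. P is now [[1, 2]].
Step i=2: Q has 2 at row 1, column 2; remove that cell from P, ejecting 2. So w(2) = 2. P is now [[1]].
Step i=1: Q has 1 at row 1, column 1; remove that cell from P, ejecting 1. So w(1) = 1. P is now [].

So w = 1 2 4 3 5 6 7 8.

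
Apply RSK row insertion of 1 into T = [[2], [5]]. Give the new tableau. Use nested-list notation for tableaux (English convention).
[[1], [2], [5]]

In row 1, 1 replaces 2 (the leftmost entry greater than 1); 2 is bumped to row 2. In row 2, 2 replaces 5 (the leftmost entry greater than 2); 5 is bumped to row 3. 5 starts a new row 3. The new tableau is [[1], [2], [5]].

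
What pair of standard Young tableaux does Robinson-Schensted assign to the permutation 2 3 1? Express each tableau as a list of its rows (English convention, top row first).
P = [[1, 3], [2]], Q = [[1, 2], [3]]

Insert each entry of the permutation into P by Schensted row insertion, recording in Q the position of each new cell.

Insert 2: appended to row 1. P = [[2]].
Insert 3: appended to row 1. P = [[2, 3]].
Insert 1: 1 bumps 2 from row 1; 2 starts row 2. P = [[1, 3], [2]].

So P = [[1, 3], [2]], Q = [[1, 2], [3]].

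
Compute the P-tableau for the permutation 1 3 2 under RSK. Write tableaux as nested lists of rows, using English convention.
Insert 1: appended to row 1. P = [[1]].
Insert 3: appended to row 1. P = [[1, 3]].
Insert 2: 2 bumps 3 from row 1; 3 starts row 2. P = [[1, 2], [3]].

So P = [[1, 2], [3]].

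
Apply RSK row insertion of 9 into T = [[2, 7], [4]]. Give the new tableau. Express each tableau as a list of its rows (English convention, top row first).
9 is larger than every entry of row 1, so it is appended to row 1. The new tableau is [[2, 7, 9], [4]].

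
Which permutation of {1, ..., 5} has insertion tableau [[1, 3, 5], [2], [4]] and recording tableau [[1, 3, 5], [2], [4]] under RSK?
Reverse the RSK construction: for i from n down to 1, find the cell of Q containing i, remove the entry at that cell from P, and reverse-bump it up through P; the value ejected from row 1 is w(i).

Step i=5: Q has 5 at row 1, column 3; remove that cell from P, ejecting 5. So w(5) = 5. P is now [[1, 3], [2], [4]].
Step i=4: Q has 4 at row 3, column 1; remove 4 from row 3 of P and reverse-bump: 4 enters row 2 and ejects 2; 2 enters row 1 and ejects 1. So w(4) = 1. P is now [[2, 3], [4]].
Step i=3: Q has 3 at row 1, column 2; remove that cell from P, ejecting 3. So w(3) = 3. P is now [[2], [4]].
Step i=2: Q has 2 at row 2, column 1; remove 4 from row 2 of P and reverse-bump: 4 enters row 1 and ejects 2. So w(2) = 2. P is now [[4]].
Step i=1: Q has 1 at row 1, column 1; remove that cell from P, ejecting 4. So w(1) = 4. P is now [].

So w = 4 2 3 1 5.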